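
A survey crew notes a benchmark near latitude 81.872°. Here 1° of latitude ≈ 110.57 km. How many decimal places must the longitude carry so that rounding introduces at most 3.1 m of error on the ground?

4

At 81.872° one degree of longitude covers 110570 × cos 81.872° ≈ 110570 × 0.1414 ≈ 15632.9 m.
N decimal places → at most half a unit in the last place, 0.5 × 10⁻ᴺ° = 15632.9/2 × 10⁻ᴺ m.
Setting 7816.47 × 10⁻ᴺ ≤ 3.1 gives 10ᴺ ≥ 2521, i.e. N ≥ 3.40.
At 3 places the error can reach 7.82 m, but 4 places keeps it to 0.782 m.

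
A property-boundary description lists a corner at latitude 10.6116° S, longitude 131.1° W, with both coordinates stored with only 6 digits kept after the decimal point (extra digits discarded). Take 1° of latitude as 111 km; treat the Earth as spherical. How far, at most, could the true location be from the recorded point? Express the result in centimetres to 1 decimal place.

Truncating at 6 decimal places can drop up to a full unit in the last place, so each coordinate may be off by as much as 1e-06°.
Latitude error → 1e-06 × 111000 = 0.111 m along the meridian.
East–west component at 10.6116°: 1e-06° × 111000 × cos 10.6116° ≈ 1e-06 × 109102 ≈ 0.109102 m.
The two errors are perpendicular, so the maximum displacement is √(0.111² + 0.109102²) ≈ 0.155641 m.
That is 0.155641 m = 15.564 cm.

15.6 centimetres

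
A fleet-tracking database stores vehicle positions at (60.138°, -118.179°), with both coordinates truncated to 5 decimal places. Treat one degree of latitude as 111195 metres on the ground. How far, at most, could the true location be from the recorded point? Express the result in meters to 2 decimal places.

1.24 meters

Truncating at 5 decimal places can drop up to a full unit in the last place, so each coordinate may be off by as much as 1e-05°.
Latitude error → 1e-05 × 111195 = 1.11195 m along the meridian.
East–west component at 60.138°: 1e-05° × 111195 × cos 60.138° ≈ 1e-05 × 55365.4 ≈ 0.553654 m.
The two errors are perpendicular, so the maximum displacement is √(1.11195² + 0.553654²) ≈ 1.24216 m.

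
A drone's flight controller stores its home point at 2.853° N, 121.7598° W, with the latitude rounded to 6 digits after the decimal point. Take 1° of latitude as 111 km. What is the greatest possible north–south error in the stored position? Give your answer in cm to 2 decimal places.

5.55 cm

Rounding to 6 decimal places leaves the latitude within ±5e-07° of the true value.
Along the meridian that is 5e-07° × 111000 m/° = 0.0555 m.
That is 0.0555 m = 5.55 cm.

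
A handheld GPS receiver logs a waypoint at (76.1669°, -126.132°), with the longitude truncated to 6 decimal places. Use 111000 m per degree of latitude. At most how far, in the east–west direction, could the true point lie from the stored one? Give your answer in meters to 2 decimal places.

0.03 meters

Truncating at 6 decimal places can drop up to a full unit in the last place, so the longitude may be off by as much as 1e-06°.
One degree of longitude at 76.1669° is 111000 × cos 76.1669° ≈ 111000 × 0.2391 = 26539.5 m.
East–west error: 1e-06° × 26539.5 m/° ≈ 0.0265395 m.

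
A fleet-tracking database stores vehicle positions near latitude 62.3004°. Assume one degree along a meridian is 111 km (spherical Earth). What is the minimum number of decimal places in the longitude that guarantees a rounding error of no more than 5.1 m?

4 decimal places

At 62.3004° one degree of longitude covers 111000 × cos 62.3004° ≈ 111000 × 0.4648 ≈ 51596.8 m.
N decimal places → at most half a unit in the last place, 0.5 × 10⁻ᴺ° = 51596.8/2 × 10⁻ᴺ m.
Setting 25798.4 × 10⁻ᴺ ≤ 5.1 gives 10ᴺ ≥ 5059, i.e. N ≥ 3.70.
At 3 places the error can reach 25.8 m, but 4 places keeps it to 2.58 m.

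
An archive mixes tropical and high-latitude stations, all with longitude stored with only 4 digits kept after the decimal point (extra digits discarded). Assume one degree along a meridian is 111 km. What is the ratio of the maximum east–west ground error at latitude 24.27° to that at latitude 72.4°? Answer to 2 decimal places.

3.01

Truncating at 4 decimal places can drop up to a full unit in the last place, so the longitude may be off by as much as 0.0001°.
At 24.27°: 0.0001° × 111000 × cos 24.27° = 0.0001 × 111000 × 0.9116 ≈ 10.119 m.
Error at 72.4° = 0.0001° × 111000 × cos 72.4° ≈ 11.1 × 0.3024 = 3.3563 m.
The ratio reduces to cos 24.27° / cos 72.4° = 0.9116/0.3024 ≈ 3.0149.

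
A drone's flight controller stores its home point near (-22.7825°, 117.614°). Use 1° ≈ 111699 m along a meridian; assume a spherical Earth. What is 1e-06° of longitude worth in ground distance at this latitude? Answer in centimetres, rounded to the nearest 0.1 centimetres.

At 22.7825° a degree of longitude is 111699 × cos 22.7825° ≈ 102984 m, so 1e-06° corresponds to 0.102984 m.
That is 0.102984 m = 10.298 cm.

10.3 centimetres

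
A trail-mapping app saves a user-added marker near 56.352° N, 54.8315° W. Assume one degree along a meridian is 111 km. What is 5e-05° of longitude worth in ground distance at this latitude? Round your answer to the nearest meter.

5e-05° of longitude at 56.352° is 5e-05 × 111000 × cos 56.352° ≈ 5e-05 × 61503.9 = 3.07519 m.

3 meters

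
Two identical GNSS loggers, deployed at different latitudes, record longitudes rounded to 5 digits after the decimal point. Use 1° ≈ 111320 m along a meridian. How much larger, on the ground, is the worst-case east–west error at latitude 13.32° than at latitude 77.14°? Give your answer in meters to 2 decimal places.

0.42 meters

Rounding to 5 decimal places leaves the longitude within ±5e-06° of the true value.
At 13.32°: 5e-06° × 111320 × cos 13.32° = 5e-06 × 111320 × 0.9731 ≈ 0.54163 m.
Error at 77.14° = 5e-06° × 111320 × cos 77.14° ≈ 0.5566 × 0.2226 = 0.12388 m.
Difference: 0.54163 − 0.12388 = 0.41774 m.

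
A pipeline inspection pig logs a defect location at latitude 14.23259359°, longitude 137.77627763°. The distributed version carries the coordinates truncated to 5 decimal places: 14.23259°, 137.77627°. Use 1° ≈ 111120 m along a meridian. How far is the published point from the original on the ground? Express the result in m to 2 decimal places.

0.91 m

Δlat = 14.23259359 − 14.23259 = +0.00000359°; Δlon = 137.77627763 − 137.77627 = +0.00000763°.
N–S: 0.00000359° × 111120 m/° = 0.398921 m.
E–W at 14.2326°: 0.00000763° × 111120 × cos 14.2326° = 0.00000763 × 111120 × 0.9693 ≈ 0.821822 m.
Combined displacement = (0.398921² + 0.821822²)^½ ≈ 0.913525 m.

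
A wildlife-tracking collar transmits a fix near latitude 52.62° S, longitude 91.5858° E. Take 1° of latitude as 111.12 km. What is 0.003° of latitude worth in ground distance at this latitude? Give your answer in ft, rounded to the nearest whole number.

Along a meridian 0.003° is 0.003 × 111120 = 333.36 m.
In feet: 333.36 m ÷ 0.3048 ≈ 1093.7 ft.

1094 ft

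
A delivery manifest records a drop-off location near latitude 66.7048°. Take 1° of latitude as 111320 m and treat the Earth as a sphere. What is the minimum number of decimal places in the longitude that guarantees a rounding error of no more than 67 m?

At 66.7048° one degree of longitude covers 111320 × cos 66.7048° ≈ 111320 × 0.3955 ≈ 44023.6 m.
N decimal places → at most half a unit in the last place, 0.5 × 10⁻ᴺ° = 44023.6/2 × 10⁻ᴺ m.
Need 0.5 × 44023.6 × 10⁻ᴺ ≤ 67 → 10⁻ᴺ ≤ 3.044e-03, so N ≥ 2.52.
At 2 places the error can reach 220 m, but 3 places keeps it to 22 m.

3 decimal places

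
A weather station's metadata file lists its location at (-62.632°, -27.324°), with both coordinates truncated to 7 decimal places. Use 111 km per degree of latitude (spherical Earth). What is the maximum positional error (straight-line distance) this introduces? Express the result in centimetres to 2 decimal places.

1.22 centimetres

Truncating at 7 decimal places can drop up to a full unit in the last place, so each coordinate may be off by as much as 1e-07°.
N–S: 1e-07° × 111000 m/° = 0.0111 m.
East–west component at 62.632°: 1e-07° × 111000 × cos 62.632° ≈ 1e-07 × 51027.1 ≈ 0.00510271 m.
Combining orthogonally: (0.0111² + 0.00510271²)^½ ≈ 0.0122167 m.
That is 0.0122167 m = 1.2217 cm.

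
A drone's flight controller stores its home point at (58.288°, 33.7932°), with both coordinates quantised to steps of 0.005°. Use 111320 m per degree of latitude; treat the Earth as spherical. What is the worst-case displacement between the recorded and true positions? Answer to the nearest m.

With a 0.005° grid the true value lies within half a step, ±0.005°/2 = ±0.0025°, of the stored one.
N–S: 0.0025° × 111320 m/° = 278.3 m.
E–W at 58.288°: 0.0025° × 111320 × cos 58.288° = 0.0025 × 111320 × 0.5256 ≈ 146.288 m.
Combining orthogonally: (278.3² + 146.288²)^½ ≈ 314.406 m.

314 m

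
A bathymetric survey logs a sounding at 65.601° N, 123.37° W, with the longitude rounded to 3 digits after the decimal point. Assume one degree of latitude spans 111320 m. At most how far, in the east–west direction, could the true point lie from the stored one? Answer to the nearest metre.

23 metres

Rounding to 3 decimal places leaves the longitude within ±0.0005° of the true value.
At latitude 65.601° a degree of longitude spans 111320 m × cos 65.601° = 111320 × 0.4131 ≈ 45985 m.
Maximum E–W displacement: 0.0005 × 45985 = 22.9925 m.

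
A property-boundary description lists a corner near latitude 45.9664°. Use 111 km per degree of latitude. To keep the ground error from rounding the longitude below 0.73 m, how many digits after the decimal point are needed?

At 45.9664° one degree of longitude covers 111000 × cos 45.9664° ≈ 111000 × 0.6951 ≈ 77153.9 m.
N decimal places → at most half a unit in the last place, 0.5 × 10⁻ᴺ° = 77153.9/2 × 10⁻ᴺ m.
Setting 38576.9 × 10⁻ᴺ ≤ 0.73 gives 10ᴺ ≥ 5.285e+04, i.e. N ≥ 4.72.
So 5 decimal places suffice (0.386 m); 4 would allow up to 3.86 m.

5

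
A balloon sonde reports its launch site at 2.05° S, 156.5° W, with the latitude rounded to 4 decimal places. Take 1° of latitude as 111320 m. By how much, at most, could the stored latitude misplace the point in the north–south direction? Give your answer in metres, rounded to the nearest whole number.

6 metres

Rounding to 4 decimal places leaves the latitude within ±5e-05° of the true value.
So the N–S error is at most 5e-05 × 111320 = 5.566 m.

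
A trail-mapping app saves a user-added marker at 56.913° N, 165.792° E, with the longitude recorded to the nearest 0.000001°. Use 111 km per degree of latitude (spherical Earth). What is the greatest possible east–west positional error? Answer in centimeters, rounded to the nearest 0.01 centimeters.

Rounding to 6 decimal places leaves the longitude within ±5e-07° of the true value.
One degree of longitude at 56.913° is 111000 × cos 56.913° ≈ 111000 × 0.5459 = 60596.2 m.
So at most 5e-07° × 60596.2 ≈ 0.0302981 m east–west.
That is 0.0302981 m = 3.0298 cm.

3.03 centimeters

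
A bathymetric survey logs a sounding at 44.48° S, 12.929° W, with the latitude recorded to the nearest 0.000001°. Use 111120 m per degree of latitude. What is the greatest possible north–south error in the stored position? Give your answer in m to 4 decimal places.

Rounding to 6 decimal places leaves the latitude within ±5e-07° of the true value.
North–south distance: 5e-07° × 111120 m/° = 0.05556 m.

0.0556 m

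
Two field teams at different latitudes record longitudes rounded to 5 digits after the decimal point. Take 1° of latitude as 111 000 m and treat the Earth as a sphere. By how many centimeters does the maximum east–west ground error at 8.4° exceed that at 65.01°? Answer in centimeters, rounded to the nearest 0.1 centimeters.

Rounding to 5 decimal places leaves the longitude within ±5e-06° of the true value.
At 8.4°: 5e-06° × 111000 × cos 8.4° = 5e-06 × 111000 × 0.9893 ≈ 0.54905 m.
Error at 65.01° = 5e-06° × 111000 × cos 65.01° ≈ 0.555 × 0.4225 = 0.23447 m.
Difference: 0.54905 − 0.23447 = 0.31458 m.
That is 0.314581 m = 31.458 cm.

31.5 centimeters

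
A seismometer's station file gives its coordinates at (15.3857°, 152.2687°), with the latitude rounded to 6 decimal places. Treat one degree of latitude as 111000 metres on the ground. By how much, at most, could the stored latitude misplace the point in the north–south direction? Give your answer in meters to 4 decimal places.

0.0555 meters

Rounding to 6 decimal places leaves the latitude within ±5e-07° of the true value.
North–south distance: 5e-07° × 111000 m/° = 0.0555 m.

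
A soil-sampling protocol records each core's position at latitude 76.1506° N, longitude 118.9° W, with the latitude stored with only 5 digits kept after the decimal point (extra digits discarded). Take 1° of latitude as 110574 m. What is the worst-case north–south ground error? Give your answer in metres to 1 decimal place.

Truncating at 5 decimal places can drop up to a full unit in the last place, so the latitude may be off by as much as 1e-05°.
Along the meridian that is 1e-05° × 110574 m/° = 1.10574 m.

1.1 metres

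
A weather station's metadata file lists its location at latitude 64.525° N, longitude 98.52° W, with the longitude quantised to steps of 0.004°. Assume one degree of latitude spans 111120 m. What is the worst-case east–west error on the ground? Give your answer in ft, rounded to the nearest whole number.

314 ft

With a 0.004° grid the true value lies within half a step, ±0.004°/2 = ±0.002°, of the stored one.
One degree of longitude at 64.525° is 111120 × cos 64.525° ≈ 111120 × 0.4301 = 47794.6 m.
East–west error: 0.002° × 47794.6 m/° ≈ 95.5893 m.
Converting: 95.5893 m × 3.2808 ft/m ≈ 313.61 ft.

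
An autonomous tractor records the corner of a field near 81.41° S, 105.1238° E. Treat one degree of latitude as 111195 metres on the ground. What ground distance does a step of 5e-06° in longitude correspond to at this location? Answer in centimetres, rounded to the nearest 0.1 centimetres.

One degree of longitude here spans 111195 × cos 81.41° = 111195 × 0.1494 ≈ 16608.4 m; 5e-06° of that is 0.083042 m.
That is 0.083042 m = 8.3042 cm.

8.3 centimetres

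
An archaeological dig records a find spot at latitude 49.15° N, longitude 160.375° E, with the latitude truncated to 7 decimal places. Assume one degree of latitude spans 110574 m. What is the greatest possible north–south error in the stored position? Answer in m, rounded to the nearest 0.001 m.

Truncating at 7 decimal places can drop up to a full unit in the last place, so the latitude may be off by as much as 1e-07°.
So the N–S error is at most 1e-07 × 110574 = 0.0110574 m.

0.011 m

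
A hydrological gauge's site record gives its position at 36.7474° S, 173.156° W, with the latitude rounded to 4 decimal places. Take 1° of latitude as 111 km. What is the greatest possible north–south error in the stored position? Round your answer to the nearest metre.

Rounding to 4 decimal places leaves the latitude within ±5e-05° of the true value.
So the N–S error is at most 5e-05 × 111000 = 5.55 m.

6 metres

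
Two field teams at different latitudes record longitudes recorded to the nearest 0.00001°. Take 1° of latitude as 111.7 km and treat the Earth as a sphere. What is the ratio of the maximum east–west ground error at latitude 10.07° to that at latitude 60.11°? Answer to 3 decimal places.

1.976

Rounding to 5 decimal places leaves the longitude within ±5e-06° of the true value.
At 10.07°: 5e-06° × 111700 × cos 10.07° = 5e-06 × 111700 × 0.9846 ≈ 0.5499 m.
At 60.11°: 5e-06° × 111700 × cos 60.11° = 5e-06 × 111700 × 0.4983 ≈ 0.27832 m.
The ratio reduces to cos 10.07° / cos 60.11° = 0.9846/0.4983 ≈ 1.9758.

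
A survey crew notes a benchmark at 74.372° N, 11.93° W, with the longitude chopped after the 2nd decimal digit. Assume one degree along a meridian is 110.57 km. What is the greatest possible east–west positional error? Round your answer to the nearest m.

Truncating at 2 decimal places can drop up to a full unit in the last place, so the longitude may be off by as much as 0.01°.
Parallels shrink by cos φ, so at 74.372° a degree of longitude is 110570 × 0.2694 ≈ 29786.5 m.
East–west error: 0.01° × 29786.5 m/° ≈ 297.865 m.

298 m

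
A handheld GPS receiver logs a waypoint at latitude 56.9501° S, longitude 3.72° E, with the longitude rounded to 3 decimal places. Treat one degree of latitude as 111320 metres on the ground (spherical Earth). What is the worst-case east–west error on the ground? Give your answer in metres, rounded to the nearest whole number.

Rounding to 3 decimal places leaves the longitude within ±0.0005° of the true value.
At latitude 56.9501° a degree of longitude spans 111320 m × cos 56.9501° = 111320 × 0.5454 ≈ 60710.5 m.
Maximum E–W displacement: 0.0005 × 60710.5 = 30.3553 m.

30 metres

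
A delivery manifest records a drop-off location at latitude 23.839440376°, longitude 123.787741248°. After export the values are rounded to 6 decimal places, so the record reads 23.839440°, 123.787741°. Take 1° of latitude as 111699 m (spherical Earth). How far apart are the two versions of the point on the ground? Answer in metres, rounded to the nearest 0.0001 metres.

The latitude changed by +0.000000376° and the longitude by +0.000000248°.
N–S: 0.000000376° × 111699 m/° = 0.0419988 m.
E–W at 23.8394°: 0.000000248° × 111699 × cos 23.8394° = 0.000000248 × 111699 × 0.9147 ≈ 0.0253379 m.
Combined displacement = (0.0419988² + 0.0253379²)^½ ≈ 0.0490501 m.

0.0491 metres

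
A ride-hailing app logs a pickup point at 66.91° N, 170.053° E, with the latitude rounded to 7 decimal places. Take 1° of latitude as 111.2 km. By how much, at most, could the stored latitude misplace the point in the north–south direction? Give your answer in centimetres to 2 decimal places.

0.56 centimetres

Rounding to 7 decimal places leaves the latitude within ±5e-08° of the true value.
Along the meridian that is 5e-08° × 111200 m/° = 0.00556 m.
That is 0.00556 m = 0.556 cm.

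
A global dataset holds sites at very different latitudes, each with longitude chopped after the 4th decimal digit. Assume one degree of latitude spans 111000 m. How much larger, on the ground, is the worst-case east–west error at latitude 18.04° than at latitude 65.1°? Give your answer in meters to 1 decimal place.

Truncating at 4 decimal places can drop up to a full unit in the last place, so the longitude may be off by as much as 0.0001°.
Error at 18.04° = 0.0001° × 111000 × cos 18.04° ≈ 11.1 × 0.9508 = 10.554 m.
Error at 65.1° = 0.0001° × 111000 × cos 65.1° ≈ 11.1 × 0.4210 = 4.6735 m.
Difference: 10.554 − 4.6735 = 5.8808 m.

5.9 meters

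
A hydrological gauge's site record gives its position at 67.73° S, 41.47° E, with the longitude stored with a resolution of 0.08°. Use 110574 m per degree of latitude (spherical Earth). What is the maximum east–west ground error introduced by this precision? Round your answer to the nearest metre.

1676 metres

With a 0.08° grid the true value lies within half a step, ±0.08°/2 = ±0.04°, of the stored one.
Parallels shrink by cos φ, so at 67.73° a degree of longitude is 110574 × 0.3790 ≈ 41904.4 m.
So at most 0.04° × 41904.4 ≈ 1676.18 m east–west.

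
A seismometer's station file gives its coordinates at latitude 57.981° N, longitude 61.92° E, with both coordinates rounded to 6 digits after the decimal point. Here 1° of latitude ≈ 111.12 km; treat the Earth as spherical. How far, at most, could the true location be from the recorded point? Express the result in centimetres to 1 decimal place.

Rounding to 6 decimal places leaves each coordinate within ±5e-07° of the true value.
N–S: 5e-07° × 111120 m/° = 0.05556 m.
E–W at 57.981°: 5e-07° × 111120 × cos 57.981° = 5e-07 × 111120 × 0.5302 ≈ 0.0294579 m.
Worst case both components are at the extreme and orthogonal: √(0.05556² + 0.0294579²) ≈ 0.0628863 m.
That is 0.0628863 m = 6.2886 cm.

6.3 centimetres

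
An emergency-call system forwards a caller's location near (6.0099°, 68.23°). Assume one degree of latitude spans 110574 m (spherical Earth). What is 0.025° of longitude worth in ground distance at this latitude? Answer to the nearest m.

2749 m

0.025° of longitude at 6.0099° is 0.025 × 110574 × cos 6.0099° ≈ 0.025 × 109966 = 2749.16 m.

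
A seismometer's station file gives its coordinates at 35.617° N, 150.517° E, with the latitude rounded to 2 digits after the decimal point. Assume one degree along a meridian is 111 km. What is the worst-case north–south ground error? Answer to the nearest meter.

Rounding to 2 decimal places leaves the latitude within ±0.005° of the true value.
Along the meridian that is 0.005° × 111000 m/° = 555 m.

555 meters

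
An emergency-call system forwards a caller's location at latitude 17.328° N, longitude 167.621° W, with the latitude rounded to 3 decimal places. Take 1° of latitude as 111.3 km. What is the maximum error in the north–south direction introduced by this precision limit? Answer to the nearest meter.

Rounding to 3 decimal places leaves the latitude within ±0.0005° of the true value.
North–south distance: 0.0005° × 111300 m/° = 55.65 m.

56 meters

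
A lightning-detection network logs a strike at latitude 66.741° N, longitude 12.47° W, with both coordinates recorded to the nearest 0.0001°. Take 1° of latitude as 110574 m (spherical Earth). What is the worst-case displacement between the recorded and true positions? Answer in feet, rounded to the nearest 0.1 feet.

Rounding to 4 decimal places leaves each coordinate within ±5e-05° of the true value.
North–south component: 5e-05° × 110574 = 5.5287 m.
East–west component at 66.741°: 5e-05° × 110574 × cos 66.741° ≈ 5e-05 × 43664.4 ≈ 2.18322 m.
Worst case both components are at the extreme and orthogonal: √(5.5287² + 2.18322²) ≈ 5.94415 m.
Converting: 5.94415 m × 3.2808 ft/m ≈ 19.502 ft.

19.5 feet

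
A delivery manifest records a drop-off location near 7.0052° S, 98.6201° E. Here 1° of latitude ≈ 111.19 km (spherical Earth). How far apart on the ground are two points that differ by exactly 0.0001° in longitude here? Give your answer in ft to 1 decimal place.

0.0001° of longitude at 7.0052° is 0.0001 × 111190 × cos 7.0052° ≈ 0.0001 × 110360 = 11.036 m.
In feet: 11.036 m ÷ 0.3048 ≈ 36.207 ft.

36.2 ft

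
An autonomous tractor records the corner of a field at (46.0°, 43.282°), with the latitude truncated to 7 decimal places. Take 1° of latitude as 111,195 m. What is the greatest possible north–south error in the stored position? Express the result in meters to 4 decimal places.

Truncating at 7 decimal places can drop up to a full unit in the last place, so the latitude may be off by as much as 1e-07°.
So the N–S error is at most 1e-07 × 111195 = 0.0111195 m.

0.0111 meters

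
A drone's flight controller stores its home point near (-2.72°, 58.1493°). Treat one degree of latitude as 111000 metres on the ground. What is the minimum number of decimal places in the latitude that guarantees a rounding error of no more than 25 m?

4 decimal places

One degree of latitude covers 111000 m.
N decimal places → at most half a unit in the last place, 0.5 × 10⁻ᴺ° = 111000/2 × 10⁻ᴺ m.
Setting 55500 × 10⁻ᴺ ≤ 25 gives 10ᴺ ≥ 2220, i.e. N ≥ 3.35.
At 3 places the error can reach 55.5 m, but 4 places keeps it to 5.55 m.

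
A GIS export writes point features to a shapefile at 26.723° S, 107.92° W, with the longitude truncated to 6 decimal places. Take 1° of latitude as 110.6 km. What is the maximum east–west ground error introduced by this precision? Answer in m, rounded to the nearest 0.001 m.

0.099 m

Truncating at 6 decimal places can drop up to a full unit in the last place, so the longitude may be off by as much as 1e-06°.
At latitude 26.723° a degree of longitude spans 110600 m × cos 26.723° = 110600 × 0.8932 ≈ 98786.9 m.
Maximum E–W displacement: 1e-06 × 98786.9 = 0.0987869 m.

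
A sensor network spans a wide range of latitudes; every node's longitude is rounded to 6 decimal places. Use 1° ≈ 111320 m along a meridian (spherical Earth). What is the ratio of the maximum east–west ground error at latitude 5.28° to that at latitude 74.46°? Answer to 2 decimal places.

Rounding to 6 decimal places leaves the longitude within ±5e-07° of the true value.
Error at 5.28° = 5e-07° × 111320 × cos 5.28° ≈ 0.05566 × 0.9958 = 0.055424 m.
At 74.46°: 5e-07° × 111320 × cos 74.46° = 5e-07 × 111320 × 0.2679 ≈ 0.014912 m.
The ratio reduces to cos 5.28° / cos 74.46° = 0.9958/0.2679 ≈ 3.7167.

3.72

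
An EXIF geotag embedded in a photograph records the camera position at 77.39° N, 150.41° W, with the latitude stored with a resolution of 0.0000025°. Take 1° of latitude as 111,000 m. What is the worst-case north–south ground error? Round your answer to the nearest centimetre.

With a 0.0000025° grid the true value lies within half a step, ±0.0000025°/2 = ±1.25e-06°, of the stored one.
North–south distance: 1.25e-06° × 111000 m/° = 0.13875 m.
That is 0.13875 m = 13.875 cm.

14 centimetres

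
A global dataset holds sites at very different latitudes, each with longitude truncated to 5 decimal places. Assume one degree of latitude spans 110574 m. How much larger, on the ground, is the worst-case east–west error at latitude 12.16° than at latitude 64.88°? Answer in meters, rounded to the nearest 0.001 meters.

Truncating at 5 decimal places can drop up to a full unit in the last place, so the longitude may be off by as much as 1e-05°.
Error at 12.16° = 1e-05° × 110574 × cos 12.16° ≈ 1.1057 × 0.9776 = 1.0809 m.
Error at 64.88° = 1e-05° × 110574 × cos 64.88° ≈ 1.1057 × 0.4245 = 0.4694 m.
So the lower-latitude error exceeds the higher by 1.0809 − 0.4694 = 0.61153 m.

0.612 meters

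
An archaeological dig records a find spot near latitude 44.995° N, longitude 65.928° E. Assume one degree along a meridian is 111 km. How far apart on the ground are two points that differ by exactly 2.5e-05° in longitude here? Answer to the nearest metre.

2 metres

At 44.995° a degree of longitude is 111000 × cos 44.995° ≈ 78495.7 m, so 2.5e-05° corresponds to 1.96239 m.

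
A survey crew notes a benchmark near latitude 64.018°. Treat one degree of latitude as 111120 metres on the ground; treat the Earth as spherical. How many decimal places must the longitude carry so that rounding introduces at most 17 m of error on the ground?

At 64.018° one degree of longitude covers 111120 × cos 64.018° ≈ 111120 × 0.4381 ≈ 48680.4 m.
With N decimal places the half-ulp bound is 0.5·10⁻ᴺ°, or 0.5·10⁻ᴺ × 48680.4 m on the ground.
Setting 24340.2 × 10⁻ᴺ ≤ 17 gives 10ᴺ ≥ 1432, i.e. N ≥ 3.16.
So 4 decimal places suffice (2.43 m); 3 would allow up to 24.3 m.

4 decimal places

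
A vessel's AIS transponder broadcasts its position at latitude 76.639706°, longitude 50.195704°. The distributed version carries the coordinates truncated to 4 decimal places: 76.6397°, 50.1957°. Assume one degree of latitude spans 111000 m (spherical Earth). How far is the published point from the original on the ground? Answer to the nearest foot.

The latitude changed by +0.000006° and the longitude by +0.000004°.
North–south shift: 0.000006 × 111000 = 0.666 m.
East–west at this latitude: 0.000004° × 111000 × cos 76.6397° ≈ 0.000004 × 25649.2 = 0.102597 m.
Hypotenuse of the two orthogonal shifts: √(0.666² + 0.102597²) = 0.673856 m.
Converting: 0.673856 m × 3.2808 ft/m ≈ 2.2108 ft.

2 feet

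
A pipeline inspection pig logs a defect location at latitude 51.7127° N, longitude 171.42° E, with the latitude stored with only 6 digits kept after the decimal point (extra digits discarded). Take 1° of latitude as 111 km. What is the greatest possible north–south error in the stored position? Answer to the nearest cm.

Truncating at 6 decimal places can drop up to a full unit in the last place, so the latitude may be off by as much as 1e-06°.
So the N–S error is at most 1e-06 × 111000 = 0.111 m.
That is 0.111 m = 11.1 cm.

11 cm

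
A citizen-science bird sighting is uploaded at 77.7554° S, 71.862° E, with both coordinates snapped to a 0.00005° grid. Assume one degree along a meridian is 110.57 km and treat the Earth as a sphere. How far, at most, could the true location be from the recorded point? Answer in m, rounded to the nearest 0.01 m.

With a 0.00005° grid the true value lies within half a step, ±0.00005°/2 = ±2.5e-05°, of the stored one.
North–south component: 2.5e-05° × 110570 = 2.76425 m.
E–W at 77.7554°: 2.5e-05° × 110570 × cos 77.7554° = 2.5e-05 × 110570 × 0.2121 ≈ 0.586258 m.
Combining orthogonally: (2.76425² + 0.586258²)^½ ≈ 2.82573 m.

2.83 m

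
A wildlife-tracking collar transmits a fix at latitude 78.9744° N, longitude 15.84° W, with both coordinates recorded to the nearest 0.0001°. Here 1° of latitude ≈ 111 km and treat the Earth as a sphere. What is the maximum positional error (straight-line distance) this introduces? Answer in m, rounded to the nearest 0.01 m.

Rounding to 4 decimal places leaves each coordinate within ±5e-05° of the true value.
N–S: 5e-05° × 111000 m/° = 5.55 m.
E–W at 78.9744°: 5e-05° × 111000 × cos 78.9744° = 5e-05 × 111000 × 0.1912 ≈ 1.06142 m.
The two errors are perpendicular, so the maximum displacement is √(5.55² + 1.06142²) ≈ 5.65059 m.

5.65 m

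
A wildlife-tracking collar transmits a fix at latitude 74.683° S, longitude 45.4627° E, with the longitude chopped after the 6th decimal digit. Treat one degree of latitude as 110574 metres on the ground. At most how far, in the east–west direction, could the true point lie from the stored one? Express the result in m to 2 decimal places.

0.03 m

Truncating at 6 decimal places can drop up to a full unit in the last place, so the longitude may be off by as much as 1e-06°.
Parallels shrink by cos φ, so at 74.683° a degree of longitude is 110574 × 0.2642 ≈ 29209.1 m.
So at most 1e-06° × 29209.1 ≈ 0.0292091 m east–west.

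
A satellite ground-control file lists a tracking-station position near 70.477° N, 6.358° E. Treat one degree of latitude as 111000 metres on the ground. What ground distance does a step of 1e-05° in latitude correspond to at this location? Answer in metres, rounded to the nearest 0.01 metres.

Along a meridian 1e-05° is 1e-05 × 111000 = 1.11 m.

1.11 metres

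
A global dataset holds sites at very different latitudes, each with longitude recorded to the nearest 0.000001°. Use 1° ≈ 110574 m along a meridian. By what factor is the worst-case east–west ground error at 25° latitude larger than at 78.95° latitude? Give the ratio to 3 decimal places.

Rounding to 6 decimal places leaves the longitude within ±5e-07° of the true value.
At 25°: 5e-07° × 110574 × cos 25° = 5e-07 × 110574 × 0.9063 ≈ 0.050107 m.
Error at 78.95° = 5e-07° × 110574 × cos 78.95° ≈ 0.055287 × 0.1917 = 0.010597 m.
Ratio: 0.050107 / 0.010597 = cos 25° / cos 78.95° ≈ 4.7286.

4.729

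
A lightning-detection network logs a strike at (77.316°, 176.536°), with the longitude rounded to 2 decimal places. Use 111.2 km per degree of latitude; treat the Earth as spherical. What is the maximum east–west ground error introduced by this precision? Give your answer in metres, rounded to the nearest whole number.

122 metres

Rounding to 2 decimal places leaves the longitude within ±0.005° of the true value.
At latitude 77.316° a degree of longitude spans 111200 m × cos 77.316° = 111200 × 0.2196 ≈ 24416.6 m.
East–west error: 0.005° × 24416.6 m/° ≈ 122.083 m.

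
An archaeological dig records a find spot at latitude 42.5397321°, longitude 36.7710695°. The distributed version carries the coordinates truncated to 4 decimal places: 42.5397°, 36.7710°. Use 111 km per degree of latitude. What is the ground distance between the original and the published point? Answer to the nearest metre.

7 metres

The latitude changed by +0.0000321° and the longitude by +0.0000695°.
North–south shift: 0.0000321 × 111000 = 3.5631 m.
East–west at this latitude: 0.0000695° × 111000 × cos 42.5397° ≈ 0.0000695 × 81785.8 = 5.68411 m.
Hypotenuse of the two orthogonal shifts: √(3.5631² + 5.68411²) = 6.70856 m.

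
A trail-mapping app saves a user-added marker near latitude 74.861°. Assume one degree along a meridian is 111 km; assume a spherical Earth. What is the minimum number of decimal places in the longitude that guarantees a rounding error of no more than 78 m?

3

At 74.861° one degree of longitude covers 111000 × cos 74.861° ≈ 111000 × 0.2612 ≈ 28988.9 m.
N decimal places → at most half a unit in the last place, 0.5 × 10⁻ᴺ° = 28988.9/2 × 10⁻ᴺ m.
Setting 14494.5 × 10⁻ᴺ ≤ 78 gives 10ᴺ ≥ 185.8, i.e. N ≥ 2.27.
At 2 places the error can reach 145 m, but 3 places keeps it to 14.5 m.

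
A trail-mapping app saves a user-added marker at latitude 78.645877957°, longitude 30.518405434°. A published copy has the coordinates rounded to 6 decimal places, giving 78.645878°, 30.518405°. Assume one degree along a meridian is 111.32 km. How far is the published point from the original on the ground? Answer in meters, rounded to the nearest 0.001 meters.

Δlat = 78.645877957 − 78.645878 = -0.000000043°; Δlon = 30.518405434 − 30.518405 = +0.000000434°.
N–S: -0.000000043° × 111320 m/° = -0.00478676 m.
East–west at this latitude: 0.000000434° × 111320 × cos 78.6459° ≈ 0.000000434 × 21915.8 = 0.00951147 m.
Distance: √(0.00478676² + 0.00951147²) ≈ 0.0106481 m.

0.011 meters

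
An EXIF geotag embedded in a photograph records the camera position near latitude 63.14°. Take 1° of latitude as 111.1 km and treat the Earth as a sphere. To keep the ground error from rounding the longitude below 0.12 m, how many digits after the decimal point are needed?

6 decimal places

At 63.14° one degree of longitude covers 111100 × cos 63.14° ≈ 111100 × 0.4518 ≈ 50196.3 m.
N decimal places → at most half a unit in the last place, 0.5 × 10⁻ᴺ° = 50196.3/2 × 10⁻ᴺ m.
Need 0.5 × 50196.3 × 10⁻ᴺ ≤ 0.12 → 10⁻ᴺ ≤ 4.781e-06, so N ≥ 5.32.
At 5 places the error can reach 0.251 m, but 6 places keeps it to 0.0251 m.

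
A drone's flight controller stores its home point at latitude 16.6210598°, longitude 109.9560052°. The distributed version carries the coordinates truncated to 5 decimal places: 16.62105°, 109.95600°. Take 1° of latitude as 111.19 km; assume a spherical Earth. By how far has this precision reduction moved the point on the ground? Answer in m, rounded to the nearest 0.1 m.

1.2 m

Δlat = 16.6210598 − 16.62105 = +0.0000098°; Δlon = 109.9560052 − 109.95600 = +0.0000052°.
N–S: 0.0000098° × 111190 m/° = 1.08966 m.
E–W at 16.6211°: 0.0000052° × 111190 × cos 16.6211° = 0.0000052 × 111190 × 0.9582 ≈ 0.55403 m.
Hypotenuse of the two orthogonal shifts: √(1.08966² + 0.55403²) = 1.22242 m.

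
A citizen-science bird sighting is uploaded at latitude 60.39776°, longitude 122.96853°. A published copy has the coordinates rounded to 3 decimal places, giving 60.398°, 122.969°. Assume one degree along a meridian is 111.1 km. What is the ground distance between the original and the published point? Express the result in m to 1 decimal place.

37.1 m

Δlat = 60.39776 − 60.398 = -0.00024°; Δlon = 122.96853 − 122.969 = -0.00047°.
North–south shift: -0.00024 × 111100 = -26.664 m.
E–W at 60.398°: -0.00047° × 111100 × cos 60.398° = -0.00047 × 111100 × 0.4940 ≈ -25.7937 m.
Distance: √(26.664² + 25.7937²) ≈ 37.0983 m.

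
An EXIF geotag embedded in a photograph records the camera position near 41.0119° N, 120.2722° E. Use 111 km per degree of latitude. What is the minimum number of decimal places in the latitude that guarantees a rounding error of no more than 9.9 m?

One degree of latitude covers 111000 m.
Rounding to N decimal places gives at most 0.5 × 10⁻ᴺ degrees of error, i.e. 0.5 × 10⁻ᴺ × 111000 m.
Need 0.5 × 111000 × 10⁻ᴺ ≤ 9.9 → 10⁻ᴺ ≤ 1.784e-04, so N ≥ 3.75.
At 3 places the error can reach 55.5 m, but 4 places keeps it to 5.55 m.

4 decimal places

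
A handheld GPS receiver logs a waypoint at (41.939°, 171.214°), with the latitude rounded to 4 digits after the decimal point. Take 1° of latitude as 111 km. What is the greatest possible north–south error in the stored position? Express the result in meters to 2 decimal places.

Rounding to 4 decimal places leaves the latitude within ±5e-05° of the true value.
Along the meridian that is 5e-05° × 111000 m/° = 5.55 m.

5.55 meters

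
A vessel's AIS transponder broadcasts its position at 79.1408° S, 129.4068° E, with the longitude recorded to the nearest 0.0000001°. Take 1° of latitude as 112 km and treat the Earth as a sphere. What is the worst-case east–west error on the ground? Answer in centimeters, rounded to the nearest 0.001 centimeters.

0.106 centimeters

Rounding to 7 decimal places leaves the longitude within ±5e-08° of the true value.
At latitude 79.1408° a degree of longitude spans 112000 m × cos 79.1408° = 112000 × 0.1884 ≈ 21100.4 m.
Maximum E–W displacement: 5e-08 × 21100.4 = 0.00105502 m.
That is 0.00105502 m = 0.1055 cm.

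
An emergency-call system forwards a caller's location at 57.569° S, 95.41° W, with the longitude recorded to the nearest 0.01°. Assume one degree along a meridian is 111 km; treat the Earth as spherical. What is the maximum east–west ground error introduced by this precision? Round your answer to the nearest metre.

Rounding to 2 decimal places leaves the longitude within ±0.005° of the true value.
One degree of longitude at 57.569° is 111000 × cos 57.569° ≈ 111000 × 0.5363 = 59527.5 m.
East–west error: 0.005° × 59527.5 m/° ≈ 297.637 m.

298 metres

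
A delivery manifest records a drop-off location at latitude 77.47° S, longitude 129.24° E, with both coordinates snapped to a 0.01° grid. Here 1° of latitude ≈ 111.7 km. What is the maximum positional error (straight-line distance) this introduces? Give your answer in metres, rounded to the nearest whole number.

571 metres

With a 0.01° grid the true value lies within half a step, ±0.01°/2 = ±0.005°, of the stored one.
Latitude error → 0.005 × 111700 = 558.5 m along the meridian.
E–W at 77.47°: 0.005° × 111700 × cos 77.47° = 0.005 × 111700 × 0.2170 ≈ 121.167 m.
Worst case both components are at the extreme and orthogonal: √(558.5² + 121.167²) ≈ 571.493 m.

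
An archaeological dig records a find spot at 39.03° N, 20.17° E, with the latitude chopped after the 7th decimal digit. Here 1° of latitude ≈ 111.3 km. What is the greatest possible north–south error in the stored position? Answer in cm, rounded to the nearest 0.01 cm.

Truncating at 7 decimal places can drop up to a full unit in the last place, so the latitude may be off by as much as 1e-07°.
North–south distance: 1e-07° × 111300 m/° = 0.01113 m.
That is 0.01113 m = 1.113 cm.

1.11 cm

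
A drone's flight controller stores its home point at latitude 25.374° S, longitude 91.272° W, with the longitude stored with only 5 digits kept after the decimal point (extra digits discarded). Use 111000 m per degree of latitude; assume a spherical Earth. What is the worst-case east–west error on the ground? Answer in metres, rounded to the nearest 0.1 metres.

1.0 metres

Truncating at 5 decimal places can drop up to a full unit in the last place, so the longitude may be off by as much as 1e-05°.
Parallels shrink by cos φ, so at 25.374° a degree of longitude is 111000 × 0.9035 ≈ 100292 m.
Maximum E–W displacement: 1e-05 × 100292 = 1.00292 m.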